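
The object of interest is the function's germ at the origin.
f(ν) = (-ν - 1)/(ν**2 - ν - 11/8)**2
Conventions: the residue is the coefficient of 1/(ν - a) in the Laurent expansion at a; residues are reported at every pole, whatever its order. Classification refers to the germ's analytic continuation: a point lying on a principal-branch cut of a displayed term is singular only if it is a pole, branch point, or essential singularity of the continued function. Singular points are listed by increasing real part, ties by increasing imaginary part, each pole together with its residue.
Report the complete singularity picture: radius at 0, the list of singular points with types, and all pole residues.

Radius of convergence at 0: -1/2 + (1/4)*sqrt(26).
At 1/2 - (1/4)*sqrt(26): a pole of order 2; residue -(6/169)*sqrt(26).
At 1/2 + (1/4)*sqrt(26): a pole of order 2; residue (6/169)*sqrt(26).

Denominator factor (ν**2 - ν - 11/8)^2: discriminant 13/2, real irrational roots 1/2 + (1/4)*sqrt(26) and 1/2 - (1/4)*sqrt(26); poles of order 2, moduli 1/2 + (1/4)*sqrt(26) and -1/2 + (1/4)*sqrt(26).
The radius of convergence is the smallest modulus among the singular points: -1/2 + (1/4)*sqrt(26).
The factor ν**2 - ν - 11/8 splits as (ν - a)(ν - a') with a = 1/2 - (1/4)*sqrt(26), a' = 1/2 + (1/4)*sqrt(26). At the order-2 pole a set g(ν) = (ν - a)^2*f(ν) = [-ν - 1] / (ν - a')^2.
Order-2 pole: residue = g'(a); g'(1/2 - (1/4)*sqrt(26)) = -(6/169)*sqrt(26), so the residue is -(6/169)*sqrt(26).
The factor ν**2 - ν - 11/8 splits as (ν - a)(ν - a') with a = 1/2 + (1/4)*sqrt(26), a' = 1/2 - (1/4)*sqrt(26). At the order-2 pole a set g(ν) = (ν - a)^2*f(ν) = [-ν - 1] / (ν - a')^2.
Order-2 pole: residue = g'(a); g'(1/2 + (1/4)*sqrt(26)) = (6/169)*sqrt(26), so the residue is (6/169)*sqrt(26).
List the singular points by increasing real part (a conjugate pair: the negative imaginary part first).


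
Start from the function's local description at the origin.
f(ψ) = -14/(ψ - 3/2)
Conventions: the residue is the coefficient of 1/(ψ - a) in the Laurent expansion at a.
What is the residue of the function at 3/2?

The residue is -14.

At the order-1 pole 3/2 set g(ψ) = (ψ - (3/2))*f(ψ) = -14.
Simple pole: residue = g(a) at a = 3/2, which is -14.


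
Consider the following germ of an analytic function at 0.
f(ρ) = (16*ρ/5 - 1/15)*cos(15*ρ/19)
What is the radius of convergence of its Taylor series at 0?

The factor cos(15*ρ/19) is entire and contributes no finite singular point.
The polynomial part has no poles.
No finite singular points: the Taylor series at 0 converges everywhere.

The radius of convergence is infinite.


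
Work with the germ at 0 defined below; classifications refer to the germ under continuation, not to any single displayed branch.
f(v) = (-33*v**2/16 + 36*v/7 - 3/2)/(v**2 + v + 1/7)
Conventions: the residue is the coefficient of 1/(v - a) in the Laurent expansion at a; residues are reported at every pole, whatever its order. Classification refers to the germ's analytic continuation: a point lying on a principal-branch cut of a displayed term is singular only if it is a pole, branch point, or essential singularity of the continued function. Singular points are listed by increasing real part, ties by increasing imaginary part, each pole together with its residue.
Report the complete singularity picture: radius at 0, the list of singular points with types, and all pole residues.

Denominator factor (v**2 + v + 1/7): discriminant 3/7, real irrational roots -1/2 + (1/14)*sqrt(21) and -1/2 - (1/14)*sqrt(21); poles of order 1, moduli 1/2 - (1/14)*sqrt(21) and 1/2 + (1/14)*sqrt(21).
The radius of convergence is the smallest modulus among the singular points: 1/2 - (1/14)*sqrt(21).
The factor v**2 + v + 1/7 splits as (v - a)(v - a') with a = -1/2 - (1/14)*sqrt(21), a' = -1/2 + (1/14)*sqrt(21). At the order-1 pole a set g(v) = (v - a)*f(v) = [-33*v**2/16 + 36*v/7 - 3/2] / (v - a').
Simple pole: residue = g(a) at a = -1/2 - (1/14)*sqrt(21), which is 807/224 + (359/224)*sqrt(21).
The factor v**2 + v + 1/7 splits as (v - a)(v - a') with a = -1/2 + (1/14)*sqrt(21), a' = -1/2 - (1/14)*sqrt(21). At the order-1 pole a set g(v) = (v - a)*f(v) = [-33*v**2/16 + 36*v/7 - 3/2] / (v - a').
Simple pole: residue = g(a) at a = -1/2 + (1/14)*sqrt(21), which is 807/224 - (359/224)*sqrt(21).
List the singular points by increasing real part (a conjugate pair: the negative imaginary part first).

Radius of convergence at 0: 1/2 - (1/14)*sqrt(21).
At -1/2 - (1/14)*sqrt(21): a pole of order 1; residue 807/224 + (359/224)*sqrt(21).
At -1/2 + (1/14)*sqrt(21): a pole of order 1; residue 807/224 - (359/224)*sqrt(21).


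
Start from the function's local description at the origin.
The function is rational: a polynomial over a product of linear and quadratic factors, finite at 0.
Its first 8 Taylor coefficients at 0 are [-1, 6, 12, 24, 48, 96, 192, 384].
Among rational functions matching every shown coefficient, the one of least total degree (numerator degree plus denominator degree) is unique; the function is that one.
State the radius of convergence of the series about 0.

No rational of total degree below 2 reproduces all 8 coefficients; solving the [1/1] Pade equations on them gives f(β) = (1/2 - 4*β)/(β - 1/2), whose expansion matches every shown term.
Denominator factor (β - 1/2): pole of order 1 at 1/2, modulus 1/2.
The radius of convergence is the smallest modulus among the singular points: 1/2.

The radius of convergence is 1/2.


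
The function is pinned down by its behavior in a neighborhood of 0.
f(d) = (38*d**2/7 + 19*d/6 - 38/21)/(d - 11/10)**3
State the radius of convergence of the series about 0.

The radius of convergence is 11/10.

Denominator factor (d - 11/10)^3: pole of order 3 at 11/10, modulus 11/10.
The radius of convergence is the smallest modulus among the singular points: 11/10.


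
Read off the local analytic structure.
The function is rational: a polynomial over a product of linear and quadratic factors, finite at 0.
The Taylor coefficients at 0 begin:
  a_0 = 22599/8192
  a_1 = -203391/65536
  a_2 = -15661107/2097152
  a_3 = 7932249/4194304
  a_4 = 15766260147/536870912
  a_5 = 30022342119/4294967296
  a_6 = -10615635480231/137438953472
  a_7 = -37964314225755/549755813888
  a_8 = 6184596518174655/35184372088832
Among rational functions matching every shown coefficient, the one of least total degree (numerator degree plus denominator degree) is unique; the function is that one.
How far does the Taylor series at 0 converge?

The radius of convergence is 2/3.

No rational of total degree below 7 reproduces all 9 coefficients; solving the [0/7] Pade equations on them gives f(θ) = 31/(24*(θ + 4/3)**3*(θ**2 - θ/4 + 4/9)**2), whose expansion matches every shown term.
Denominator factor (θ + 4/3)^3: pole of order 3 at -4/3, modulus 4/3.
Denominator factor (θ**2 - θ/4 + 4/9)^2: discriminant -247/144, complex-conjugate roots (1/8) + ((1/24)*sqrt(247))*i and (1/8) - ((1/24)*sqrt(247))*i; poles of order 2, moduli 2/3 and 2/3.
The radius of convergence is the smallest modulus among the singular points: 2/3.


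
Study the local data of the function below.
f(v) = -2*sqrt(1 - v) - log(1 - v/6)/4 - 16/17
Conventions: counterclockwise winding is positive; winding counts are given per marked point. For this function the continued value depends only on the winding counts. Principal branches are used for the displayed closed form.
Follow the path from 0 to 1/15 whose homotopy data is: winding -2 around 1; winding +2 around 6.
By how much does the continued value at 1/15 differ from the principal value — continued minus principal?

Continued minus principal equals -pi*i.

The rational part is single-valued and drops out of the difference; each branch term changes only by its own monodromy.
(-2)*sqrt(1 - v/(1)): winding -2 is even, the square root returns to the same sheet, contribution 0.
(-1/4)*log(1 - v/(6)): each positive loop around 6 adds 2*pi*i to the log, so winding +2 contributes (-1/4)*(2)*2*pi*i = -pi*i.
Summing the contributions at v = 1/15 gives -pi*i.


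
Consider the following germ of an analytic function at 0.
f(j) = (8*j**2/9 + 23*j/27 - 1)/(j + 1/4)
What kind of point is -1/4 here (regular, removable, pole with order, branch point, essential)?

The point is a pole of order 1.

The denominator factor j + 1/4 vanishes at -1/4 and appears to the power 1; the numerator there equals -125/108, nonzero, and no other factor vanishes.
Hence a pole whose order is the multiplicity, 1.


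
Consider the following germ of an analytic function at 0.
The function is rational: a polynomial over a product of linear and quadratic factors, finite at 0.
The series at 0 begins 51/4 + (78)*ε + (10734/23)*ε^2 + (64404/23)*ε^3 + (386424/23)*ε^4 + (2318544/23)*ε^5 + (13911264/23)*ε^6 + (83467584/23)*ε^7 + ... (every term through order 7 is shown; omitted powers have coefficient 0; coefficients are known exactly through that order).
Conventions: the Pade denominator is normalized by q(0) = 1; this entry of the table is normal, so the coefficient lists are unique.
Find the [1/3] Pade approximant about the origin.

Taylor coefficients needed (read off): a_0 = 51/4, a_1 = 78, a_2 = 10734/23, a_3 = 64404/23, a_4 = 386424/23.
Write the denominator as Q(ε) = 1 + q1*ε + q2*ε^2 + q3*ε^3. Requiring Q*f - P = O(ε^5) with deg P <= 1 kills the coefficients of ε^2..ε^4 in Q*f:
  ε^2: a_2 + q1*a_1 + q2*a_0 = 0, i.e. 10734/23 + (78)*q1 + (51/4)*q2 = 0.
  ε^3: a_3 + q1*a_2 + q2*a_1 + q3*a_0 = 0, i.e. 64404/23 + (10734/23)*q1 + (78)*q2 + (51/4)*q3 = 0.
  ε^4: a_4 + q1*a_3 + q2*a_2 + q3*a_1 = 0, i.e. 386424/23 + (64404/23)*q1 + (10734/23)*q2 + (78)*q3 = 0.
Solving this linear system: q1 = -690554/117369, q2 = -71560/117369, q3 = -1431200/2699487.
The numerator is Q*f truncated at degree 1: P0 = a_0 = 51/4; P1 = a_1 + q1*a_0 = 233479/78246.

The Pade approximant has numerator coefficients [51/4, 233479/78246]; denominator coefficients [1, -690554/117369, -71560/117369, -1431200/2699487].


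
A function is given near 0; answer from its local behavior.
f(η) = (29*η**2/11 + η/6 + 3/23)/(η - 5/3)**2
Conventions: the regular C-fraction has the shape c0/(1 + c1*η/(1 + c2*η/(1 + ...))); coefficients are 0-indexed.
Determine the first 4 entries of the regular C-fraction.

Taylor coefficients (expand at 0): a_0 = 27/575, a_1 = 669/5750, a_2 = 169479/158125, a_3 = 1967517/1581250.
c0 = a_0 = 27/575. Peel one level at a time: if S = 1 + c*η/S' with S'(0) = 1, then c is the η-coefficient of S and S' = c*η/(S - 1).
S_1 = c0/f = 1 + (-223/90)*η + (-1486729/89100)*η^2 + ...; c1 = -223/90.
S_2 = c1*η/(S_1 - 1) = 1 + (-1486729/220770)*η + (11157063129/150430225)*η^2 + ...; c2 = -1486729/220770.
S_3 = c2*η/(S_2 - 1) = 1 + (200827136322/18234731185)*η + ...; c3 = 200827136322/18234731185.

The regular C-fraction coefficients are [27/575, -223/90, -1486729/220770, 200827136322/18234731185].


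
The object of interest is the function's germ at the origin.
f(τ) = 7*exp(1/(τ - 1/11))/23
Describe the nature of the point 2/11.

There is no denominator, hence no pole anywhere.
The essential point of exp(1/(τ - (1/11))) is 1/11, not 2/11.
So the germ continues analytically to 2/11.

The point is a regular point.


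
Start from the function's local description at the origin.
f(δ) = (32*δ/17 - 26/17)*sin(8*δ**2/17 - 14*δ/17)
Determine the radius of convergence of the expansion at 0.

The factor sin(8*δ**2/17 - 14*δ/17) is entire and contributes no finite singular point.
The polynomial part has no poles.
No finite singular points: the Taylor series at 0 converges everywhere.

The radius of convergence is infinite.


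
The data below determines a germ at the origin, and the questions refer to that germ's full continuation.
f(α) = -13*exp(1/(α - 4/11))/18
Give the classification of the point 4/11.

The exponent 1/(α - (4/11)) has a pole at 4/11, so exp(1/(α - (4/11))) takes every nonzero value near it: an essential singularity (not a pole of any order).

The point is an essential singularity.


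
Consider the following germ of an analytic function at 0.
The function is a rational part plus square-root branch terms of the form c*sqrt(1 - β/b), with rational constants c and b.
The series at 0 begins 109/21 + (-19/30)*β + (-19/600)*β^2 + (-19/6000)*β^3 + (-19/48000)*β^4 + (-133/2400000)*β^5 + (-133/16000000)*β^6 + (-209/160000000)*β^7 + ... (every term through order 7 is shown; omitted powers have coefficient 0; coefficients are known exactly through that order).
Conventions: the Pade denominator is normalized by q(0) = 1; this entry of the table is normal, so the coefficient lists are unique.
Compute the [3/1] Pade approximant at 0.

Taylor coefficients needed (read off): a_0 = 109/21, a_1 = -19/30, a_2 = -19/600, a_3 = -19/6000, a_4 = -19/48000.
Write the denominator as Q(β) = 1 + q1*β. Requiring Q*f - P = O(β^5) with deg P <= 3 kills the coefficients of β^4..β^4 in Q*f:
  β^4: a_4 + q1*a_3 = 0, i.e. -19/48000 + (-19/6000)*q1 = 0.
Solving this linear system: q1 = -1/8.
The numerator is Q*f truncated at degree 3: P0 = a_0 = 109/21; P1 = a_1 + q1*a_0 = -359/280; P2 = a_2 + q1*a_1 = 19/400; P3 = a_3 + q1*a_2 = 19/24000.

The Pade approximant has numerator coefficients [109/21, -359/280, 19/400, 19/24000]; denominator coefficients [1, -1/8].


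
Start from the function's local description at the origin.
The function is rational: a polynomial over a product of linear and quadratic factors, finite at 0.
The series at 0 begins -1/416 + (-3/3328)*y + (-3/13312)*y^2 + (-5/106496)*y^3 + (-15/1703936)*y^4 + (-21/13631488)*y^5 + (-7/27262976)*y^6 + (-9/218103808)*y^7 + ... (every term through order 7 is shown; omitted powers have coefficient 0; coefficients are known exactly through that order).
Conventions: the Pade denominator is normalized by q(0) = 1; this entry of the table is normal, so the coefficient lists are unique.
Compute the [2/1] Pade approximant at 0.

The Pade approximant has numerator coefficients [-1/416, -1/2496, -1/26624]; denominator coefficients [1, -5/24].

Taylor coefficients needed (read off): a_0 = -1/416, a_1 = -3/3328, a_2 = -3/13312, a_3 = -5/106496.
Write the denominator as Q(y) = 1 + q1*y. Requiring Q*f - P = O(y^4) with deg P <= 2 kills the coefficients of y^3..y^3 in Q*f:
  y^3: a_3 + q1*a_2 = 0, i.e. -5/106496 + (-3/13312)*q1 = 0.
Solving this linear system: q1 = -5/24.
The numerator is Q*f truncated at degree 2: P0 = a_0 = -1/416; P1 = a_1 + q1*a_0 = -1/2496; P2 = a_2 + q1*a_1 = -1/26624.


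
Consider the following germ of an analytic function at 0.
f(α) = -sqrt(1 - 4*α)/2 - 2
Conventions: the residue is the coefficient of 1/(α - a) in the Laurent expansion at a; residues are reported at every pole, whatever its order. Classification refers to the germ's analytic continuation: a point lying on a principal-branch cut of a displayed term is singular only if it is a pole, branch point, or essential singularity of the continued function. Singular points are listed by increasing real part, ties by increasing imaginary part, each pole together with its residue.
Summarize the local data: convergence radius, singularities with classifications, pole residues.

Radius of convergence at 0: 1/4.
At 1/4: an algebraic (square-root) branch point.

Branch term (-1/2)*sqrt(1 - α/(1/4)): its argument vanishes at α = 1/4, a square-root branch point, modulus 1/4.
The radius of convergence is the smallest modulus among the singular points: 1/4.


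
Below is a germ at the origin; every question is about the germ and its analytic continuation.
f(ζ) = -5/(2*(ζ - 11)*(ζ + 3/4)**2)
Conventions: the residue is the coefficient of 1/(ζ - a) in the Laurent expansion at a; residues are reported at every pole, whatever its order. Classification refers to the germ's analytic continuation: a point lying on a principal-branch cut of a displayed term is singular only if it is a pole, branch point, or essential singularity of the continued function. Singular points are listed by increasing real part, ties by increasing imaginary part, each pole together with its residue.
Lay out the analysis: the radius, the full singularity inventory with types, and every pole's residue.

Radius of convergence at 0: 3/4.
At -3/4: a pole of order 2; residue 40/2209.
At 11: a pole of order 1; residue -40/2209.

Denominator factor (ζ - 11): pole of order 1 at 11, modulus 11.
Denominator factor (ζ + 3/4)^2: pole of order 2 at -3/4, modulus 3/4.
The radius of convergence is the smallest modulus among the singular points: 3/4.
At the order-2 pole -3/4 set g(ζ) = (ζ - (-3/4))^2*f(ζ) = -5/(2*(ζ - 11)).
Order-2 pole: residue = g'(a); g'(-3/4) = 40/2209, so the residue is 40/2209.
At the order-1 pole 11 set g(ζ) = (ζ - (11))*f(ζ) = -5/(2*(ζ + 3/4)**2).
Simple pole: residue = g(a) at a = 11, which is -40/2209.
List the singular points by increasing real part (a conjugate pair: the negative imaginary part first).


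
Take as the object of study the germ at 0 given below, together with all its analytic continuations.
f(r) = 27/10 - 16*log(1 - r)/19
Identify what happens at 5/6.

The point is a regular point.

There is no denominator, hence no pole anywhere.
Branch term log(1 - r/(1)): argument at 5/6 is 1/6, nonzero, so 5/6 is not its branch point (a point on a principal cut is still regular for the continued germ).
So the germ continues analytically to 5/6.


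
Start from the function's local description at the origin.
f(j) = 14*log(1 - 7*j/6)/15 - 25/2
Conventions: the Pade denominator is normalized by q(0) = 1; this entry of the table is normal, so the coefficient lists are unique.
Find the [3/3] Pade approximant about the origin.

Taylor coefficients needed (expand at 0): a_0 = -25/2, a_1 = -49/45, a_2 = -343/540, a_3 = -2401/4860, a_4 = -16807/38880, a_5 = -117649/291600, a_6 = -823543/2099520.
Write the denominator as Q(j) = 1 + q1*j + q2*j^2 + q3*j^3. Requiring Q*f - P = O(j^7) with deg P <= 3 kills the coefficients of j^4..j^6 in Q*f:
  j^4: a_4 + q1*a_3 + q2*a_2 + q3*a_1 = 0, i.e. -16807/38880 + (-2401/4860)*q1 + (-343/540)*q2 + (-49/45)*q3 = 0.
  j^5: a_5 + q1*a_4 + q2*a_3 + q3*a_2 = 0, i.e. -117649/291600 + (-16807/38880)*q1 + (-2401/4860)*q2 + (-343/540)*q3 = 0.
  j^6: a_6 + q1*a_5 + q2*a_4 + q3*a_3 = 0, i.e. -823543/2099520 + (-117649/291600)*q1 + (-16807/38880)*q2 + (-2401/4860)*q3 = 0.
Solving this linear system: q1 = -7/4, q2 = 49/60, q3 = -343/4320.
The numerator is Q*f truncated at degree 3: P0 = a_0 = -25/2; P1 = a_1 + q1*a_0 = 7483/360; P2 = a_2 + q1*a_1 + q2*a_0 = -9653/1080; P3 = a_3 + q1*a_2 + q2*a_1 + q3*a_0 = 280231/388800.

The Pade approximant has numerator coefficients [-25/2, 7483/360, -9653/1080, 280231/388800]; denominator coefficients [1, -7/4, 49/60, -343/4320].


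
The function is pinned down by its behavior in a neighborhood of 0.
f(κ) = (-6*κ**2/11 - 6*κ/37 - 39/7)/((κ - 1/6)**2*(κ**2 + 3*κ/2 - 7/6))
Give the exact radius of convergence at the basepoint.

Denominator factor (κ - 1/6)^2: pole of order 2 at 1/6, modulus 1/6.
Denominator factor (κ**2 + 3*κ/2 - 7/6): discriminant 83/12, real irrational roots -3/4 + (1/12)*sqrt(249) and -3/4 - (1/12)*sqrt(249); poles of order 1, moduli -3/4 + (1/12)*sqrt(249) and 3/4 + (1/12)*sqrt(249).
The radius of convergence is the smallest modulus among the singular points: 1/6.

The radius of convergence is 1/6.


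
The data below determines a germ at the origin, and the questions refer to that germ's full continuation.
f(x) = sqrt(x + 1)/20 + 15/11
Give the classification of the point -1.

The term (1/20)*sqrt(1 - x/(-1)) has argument 1 - -1/(-1) = 0 at -1: a square-root (algebraic, two-sheeted) branch point; the remaining terms are analytic or single-valued there.

The point is an algebraic (square-root) branch point.


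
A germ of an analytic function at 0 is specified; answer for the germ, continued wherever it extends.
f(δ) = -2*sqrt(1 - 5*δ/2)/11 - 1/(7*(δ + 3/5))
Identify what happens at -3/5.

The point is a pole of order 1.

The denominator factor δ + 3/5 vanishes at -3/5 and appears to the power 1; the numerator there equals -1/7, nonzero, and no other factor vanishes.
The branch terms are analytic at this point.
Hence a pole whose order is the multiplicity, 1.


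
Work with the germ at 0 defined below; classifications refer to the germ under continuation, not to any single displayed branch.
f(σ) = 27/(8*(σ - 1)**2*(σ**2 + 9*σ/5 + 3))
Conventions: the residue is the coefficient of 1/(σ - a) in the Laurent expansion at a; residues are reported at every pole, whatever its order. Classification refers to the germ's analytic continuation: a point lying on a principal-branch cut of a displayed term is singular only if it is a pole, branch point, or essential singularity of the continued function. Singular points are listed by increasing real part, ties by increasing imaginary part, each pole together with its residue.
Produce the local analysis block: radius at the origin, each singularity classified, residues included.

Denominator factor (σ - 1)^2: pole of order 2 at 1, modulus 1.
Denominator factor (σ**2 + 9*σ/5 + 3): discriminant -219/25, complex-conjugate roots (-9/10) + ((1/10)*sqrt(219))*i and (-9/10) - ((1/10)*sqrt(219))*i; poles of order 1, moduli sqrt(3) and sqrt(3).
The radius of convergence is the smallest modulus among the singular points: 1.
The factor σ**2 + 9*σ/5 + 3 splits as (σ - a)(σ - a') with a = (-9/10) - ((1/10)*sqrt(219))*i, a' = (-9/10) + ((1/10)*sqrt(219))*i. At the order-1 pole a set g(σ) = (σ - a)*f(σ) = [27/(8*(σ - 1)**2)] / (σ - a').
Simple pole: residue = g(a) at a = (-9/10) - ((1/10)*sqrt(219))*i, which is (2565/13456) + ((3195/982288)*sqrt(219))*i.
The factor σ**2 + 9*σ/5 + 3 splits as (σ - a)(σ - a') with a = (-9/10) + ((1/10)*sqrt(219))*i, a' = (-9/10) - ((1/10)*sqrt(219))*i. At the order-1 pole a set g(σ) = (σ - a)*f(σ) = [27/(8*(σ - 1)**2)] / (σ - a').
Simple pole: residue = g(a) at a = (-9/10) + ((1/10)*sqrt(219))*i, which is (2565/13456) - ((3195/982288)*sqrt(219))*i.
At the order-2 pole 1 set g(σ) = (σ - (1))^2*f(σ) = 27/(8*(σ**2 + 9*σ/5 + 3)).
Order-2 pole: residue = g'(a); g'(1) = -2565/6728, so the residue is -2565/6728.
List the singular points by increasing real part (a conjugate pair: the negative imaginary part first).

Radius of convergence at 0: 1.
At (-9/10) - ((1/10)*sqrt(219))*i: a pole of order 1; residue (2565/13456) + ((3195/982288)*sqrt(219))*i.
At (-9/10) + ((1/10)*sqrt(219))*i: a pole of order 1; residue (2565/13456) - ((3195/982288)*sqrt(219))*i.
At 1: a pole of order 2; residue -2565/6728.


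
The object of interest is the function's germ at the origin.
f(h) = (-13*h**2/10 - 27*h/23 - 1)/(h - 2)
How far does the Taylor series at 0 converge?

Denominator factor (h - 2): pole of order 1 at 2, modulus 2.
The radius of convergence is the smallest modulus among the singular points: 2.

The radius of convergence is 2.


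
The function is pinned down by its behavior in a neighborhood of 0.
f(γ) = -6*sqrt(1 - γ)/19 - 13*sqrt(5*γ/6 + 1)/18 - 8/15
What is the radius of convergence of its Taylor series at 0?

The radius of convergence is 1.

Branch term (-13/18)*sqrt(1 - γ/(-6/5)): its argument vanishes at γ = -6/5, a square-root branch point, modulus 6/5.
Branch term (-6/19)*sqrt(1 - γ/(1)): its argument vanishes at γ = 1, a square-root branch point, modulus 1.
The radius of convergence is the smallest modulus among the singular points: 1.


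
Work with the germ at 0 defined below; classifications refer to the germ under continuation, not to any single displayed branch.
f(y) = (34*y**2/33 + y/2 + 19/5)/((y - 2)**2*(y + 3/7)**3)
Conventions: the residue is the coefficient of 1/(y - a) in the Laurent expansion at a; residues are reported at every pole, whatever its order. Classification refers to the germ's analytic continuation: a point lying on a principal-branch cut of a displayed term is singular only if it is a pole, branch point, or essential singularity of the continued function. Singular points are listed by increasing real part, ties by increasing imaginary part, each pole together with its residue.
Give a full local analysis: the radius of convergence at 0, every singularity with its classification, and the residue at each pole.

Radius of convergence at 0: 3/7.
At -3/7: a pole of order 3; residue 12313357/27561930.
At 2: a pole of order 2; residue -12313357/27561930.

Denominator factor (y - 2)^2: pole of order 2 at 2, modulus 2.
Denominator factor (y + 3/7)^3: pole of order 3 at -3/7, modulus 3/7.
The radius of convergence is the smallest modulus among the singular points: 3/7.
At the order-3 pole -3/7 set g(y) = (y - (-3/7))^3*f(y) = (34*y**2/33 + y/2 + 19/5)/(y - 2)**2.
Order-3 pole: residue = g''(a)/2; g''(-3/7) = 12313357/13780965, so the residue is 12313357/27561930.
At the order-2 pole 2 set g(y) = (y - (2))^2*f(y) = (34*y**2/33 + y/2 + 19/5)/(y + 3/7)**3.
Order-2 pole: residue = g'(a); g'(2) = -12313357/27561930, so the residue is -12313357/27561930.
List the singular points by increasing real part (a conjugate pair: the negative imaginary part first).


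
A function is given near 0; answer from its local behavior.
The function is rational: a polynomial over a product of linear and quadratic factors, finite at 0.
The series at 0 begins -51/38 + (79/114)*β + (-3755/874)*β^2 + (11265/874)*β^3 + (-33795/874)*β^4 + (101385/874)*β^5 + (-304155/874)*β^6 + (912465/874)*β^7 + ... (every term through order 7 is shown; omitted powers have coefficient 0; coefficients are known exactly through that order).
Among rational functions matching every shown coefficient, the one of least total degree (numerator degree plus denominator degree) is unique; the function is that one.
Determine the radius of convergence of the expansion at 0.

No rational of total degree below 3 reproduces all 8 coefficients; solving the [2/1] Pade equations on them gives f(β) = (-17*β**2/23 - 10*β/9 - 17/38)/(β + 1/3), whose expansion matches every shown term.
Denominator factor (β + 1/3): pole of order 1 at -1/3, modulus 1/3.
The radius of convergence is the smallest modulus among the singular points: 1/3.

The radius of convergence is 1/3.


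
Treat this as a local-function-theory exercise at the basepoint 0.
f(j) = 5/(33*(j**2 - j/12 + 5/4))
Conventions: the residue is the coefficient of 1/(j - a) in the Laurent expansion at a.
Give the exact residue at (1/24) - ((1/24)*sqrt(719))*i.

The residue is ((20/7909)*sqrt(719))*i.

The factor j**2 - j/12 + 5/4 splits as (j - a)(j - a') with a = (1/24) - ((1/24)*sqrt(719))*i, a' = (1/24) + ((1/24)*sqrt(719))*i. At the order-1 pole a set g(j) = (j - a)*f(j) = [5/33] / (j - a').
Simple pole: residue = g(a) at a = (1/24) - ((1/24)*sqrt(719))*i, which is ((20/7909)*sqrt(719))*i.


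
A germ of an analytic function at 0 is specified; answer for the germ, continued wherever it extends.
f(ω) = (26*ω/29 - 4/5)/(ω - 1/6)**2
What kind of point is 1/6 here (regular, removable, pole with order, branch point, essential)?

The point is a pole of order 2.

The denominator factor ω - 1/6 vanishes at 1/6 and appears to the power 2; the numerator there equals -283/435, nonzero, and no other factor vanishes.
Hence a pole whose order is the multiplicity, 2.


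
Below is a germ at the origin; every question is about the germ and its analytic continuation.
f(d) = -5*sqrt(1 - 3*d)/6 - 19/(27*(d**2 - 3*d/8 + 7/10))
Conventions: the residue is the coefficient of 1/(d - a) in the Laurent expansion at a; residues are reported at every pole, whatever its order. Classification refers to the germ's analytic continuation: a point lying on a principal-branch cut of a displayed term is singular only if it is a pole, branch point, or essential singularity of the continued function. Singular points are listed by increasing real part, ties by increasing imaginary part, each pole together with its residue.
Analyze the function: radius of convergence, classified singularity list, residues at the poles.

Denominator factor (d**2 - 3*d/8 + 7/10): discriminant -851/320, complex-conjugate roots (3/16) + ((1/80)*sqrt(4255))*i and (3/16) - ((1/80)*sqrt(4255))*i; poles of order 1, moduli (1/10)*sqrt(70) and (1/10)*sqrt(70).
Branch term (-5/6)*sqrt(1 - d/(1/3)): its argument vanishes at d = 1/3, a square-root branch point, modulus 1/3.
The radius of convergence is the smallest modulus among the singular points: 1/3.
The branch term is analytic at (3/16) - ((1/80)*sqrt(4255))*i and contributes nothing to the residue; only the rational part matters.
The factor d**2 - 3*d/8 + 7/10 splits as (d - a)(d - a') with a = (3/16) - ((1/80)*sqrt(4255))*i, a' = (3/16) + ((1/80)*sqrt(4255))*i. At the order-1 pole a set g(d) = (d - a)*(rational part) = [-19/27] / (d - a').
Simple pole: residue = g(a) at a = (3/16) - ((1/80)*sqrt(4255))*i, which is -((152/22977)*sqrt(4255))*i.
The branch term is analytic at (3/16) + ((1/80)*sqrt(4255))*i and contributes nothing to the residue; only the rational part matters.
The factor d**2 - 3*d/8 + 7/10 splits as (d - a)(d - a') with a = (3/16) + ((1/80)*sqrt(4255))*i, a' = (3/16) - ((1/80)*sqrt(4255))*i. At the order-1 pole a set g(d) = (d - a)*(rational part) = [-19/27] / (d - a').
Simple pole: residue = g(a) at a = (3/16) + ((1/80)*sqrt(4255))*i, which is ((152/22977)*sqrt(4255))*i.
List the singular points by increasing real part (a conjugate pair: the negative imaginary part first).

Radius of convergence at 0: 1/3.
At (3/16) - ((1/80)*sqrt(4255))*i: a pole of order 1; residue -((152/22977)*sqrt(4255))*i.
At (3/16) + ((1/80)*sqrt(4255))*i: a pole of order 1; residue ((152/22977)*sqrt(4255))*i.
At 1/3: an algebraic (square-root) branch point.


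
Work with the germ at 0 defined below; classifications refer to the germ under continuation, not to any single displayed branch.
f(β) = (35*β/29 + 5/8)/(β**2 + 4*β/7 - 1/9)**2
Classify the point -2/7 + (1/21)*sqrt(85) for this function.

The point is a pole of order 2.

The denominator factor β**2 + 4*β/7 - 1/9 vanishes at -2/7 + (1/21)*sqrt(85) and appears to the power 2; the numerator there equals 65/232 + (5/87)*sqrt(85), nonzero, and no other factor vanishes.
Hence a pole whose order is the multiplicity, 2.


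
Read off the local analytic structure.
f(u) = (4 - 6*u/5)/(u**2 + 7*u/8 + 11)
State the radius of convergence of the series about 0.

The radius of convergence is sqrt(11).

Denominator factor (u**2 + 7*u/8 + 11): discriminant -2767/64, complex-conjugate roots (-7/16) + ((1/16)*sqrt(2767))*i and (-7/16) - ((1/16)*sqrt(2767))*i; poles of order 1, moduli sqrt(11) and sqrt(11).
The radius of convergence is the smallest modulus among the singular points: sqrt(11).


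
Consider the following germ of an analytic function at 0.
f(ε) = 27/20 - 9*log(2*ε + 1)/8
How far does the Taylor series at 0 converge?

The radius of convergence is 1/2.

Branch term (-9/8)*log(1 - ε/(-1/2)): its argument vanishes at ε = -1/2, a logarithmic branch point, modulus 1/2.
The radius of convergence is the smallest modulus among the singular points: 1/2.


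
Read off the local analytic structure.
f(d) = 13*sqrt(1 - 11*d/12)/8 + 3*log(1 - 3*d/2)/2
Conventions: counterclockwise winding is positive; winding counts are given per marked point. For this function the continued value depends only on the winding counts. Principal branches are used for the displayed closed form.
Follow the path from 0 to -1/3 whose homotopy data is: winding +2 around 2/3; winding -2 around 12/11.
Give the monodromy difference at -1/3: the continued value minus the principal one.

The rational part is single-valued and drops out of the difference; each branch term changes only by its own monodromy.
(13/8)*sqrt(1 - d/(12/11)): winding -2 is even, the square root returns to the same sheet, contribution 0.
(3/2)*log(1 - d/(2/3)): each positive loop around 2/3 adds 2*pi*i to the log, so winding +2 contributes (3/2)*(2)*2*pi*i = (6)*pi*i.
Summing the contributions at d = -1/3 gives (6)*pi*i.

Continued minus principal equals (6)*pi*i.


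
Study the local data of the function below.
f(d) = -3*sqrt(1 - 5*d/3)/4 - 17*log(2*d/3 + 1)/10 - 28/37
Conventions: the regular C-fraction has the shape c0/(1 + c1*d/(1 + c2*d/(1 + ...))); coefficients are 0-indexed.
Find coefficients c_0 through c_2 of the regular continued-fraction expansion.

The regular C-fraction coefficients are [-223/148, -2257/6690, 1300039/816180].

Taylor coefficients (expand at 0): a_0 = -223/148, a_1 = -61/120, a_2 = 919/1440.
c0 = a_0 = -223/148. Peel one level at a time: if S = 1 + c*d/S' with S'(0) = 1, then c is the d-coefficient of S and S' = c*d/(S - 1).
S_1 = c0/f = 1 + (-2257/6690)*d + (48101443/89512200)*d^2 + ...; c1 = -2257/6690.
S_2 = c1*d/(S_1 - 1) = 1 + (1300039/816180)*d + ...; c2 = 1300039/816180.


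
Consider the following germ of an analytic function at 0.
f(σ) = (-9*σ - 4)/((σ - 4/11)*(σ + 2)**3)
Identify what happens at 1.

Denominator factors: σ - 4/11 = 7/11 at σ = 1; σ + 2 = 3 at σ = 1 — none vanishes.
So the germ continues analytically to 1.

The point is a regular point.


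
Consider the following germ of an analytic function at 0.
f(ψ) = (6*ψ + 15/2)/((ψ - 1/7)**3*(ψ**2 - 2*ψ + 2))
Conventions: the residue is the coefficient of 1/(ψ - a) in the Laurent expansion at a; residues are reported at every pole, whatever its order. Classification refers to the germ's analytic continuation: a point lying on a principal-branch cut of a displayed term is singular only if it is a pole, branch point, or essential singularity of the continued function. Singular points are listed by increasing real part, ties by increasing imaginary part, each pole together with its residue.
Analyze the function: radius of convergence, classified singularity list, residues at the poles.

Radius of convergence at 0: 1/7.
At 1/7: a pole of order 3; residue 6566049/1228250.
At (1) - (1)*i: a pole of order 1; residue (-6566049/2456500) - (2233959/1228250)*i.
At (1) + (1)*i: a pole of order 1; residue (-6566049/2456500) + (2233959/1228250)*i.

Denominator factor (ψ**2 - 2*ψ + 2): discriminant -4, complex-conjugate roots (1) + (1)*i and (1) - (1)*i; poles of order 1, moduli sqrt(2) and sqrt(2).
Denominator factor (ψ - 1/7)^3: pole of order 3 at 1/7, modulus 1/7.
The radius of convergence is the smallest modulus among the singular points: 1/7.
At the order-3 pole 1/7 set g(ψ) = (ψ - (1/7))^3*f(ψ) = (6*ψ + 15/2)/(ψ**2 - 2*ψ + 2).
Order-3 pole: residue = g''(a)/2; g''(1/7) = 6566049/614125, so the residue is 6566049/1228250.
The factor ψ**2 - 2*ψ + 2 splits as (ψ - a)(ψ - a') with a = (1) - (1)*i, a' = (1) + (1)*i. At the order-1 pole a set g(ψ) = (ψ - a)*f(ψ) = [(6*ψ + 15/2)/(ψ - 1/7)**3] / (ψ - a').
Simple pole: residue = g(a) at a = (1) - (1)*i, which is (-6566049/2456500) - (2233959/1228250)*i.
The factor ψ**2 - 2*ψ + 2 splits as (ψ - a)(ψ - a') with a = (1) + (1)*i, a' = (1) - (1)*i. At the order-1 pole a set g(ψ) = (ψ - a)*f(ψ) = [(6*ψ + 15/2)/(ψ - 1/7)**3] / (ψ - a').
Simple pole: residue = g(a) at a = (1) + (1)*i, which is (-6566049/2456500) + (2233959/1228250)*i.
List the singular points by increasing real part (a conjugate pair: the negative imaginary part first).


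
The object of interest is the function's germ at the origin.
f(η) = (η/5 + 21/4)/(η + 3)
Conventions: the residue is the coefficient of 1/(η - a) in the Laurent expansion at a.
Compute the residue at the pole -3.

The residue is 93/20.

At the order-1 pole -3 set g(η) = (η - (-3))*f(η) = η/5 + 21/4.
Simple pole: residue = g(a) at a = -3, which is 93/20.


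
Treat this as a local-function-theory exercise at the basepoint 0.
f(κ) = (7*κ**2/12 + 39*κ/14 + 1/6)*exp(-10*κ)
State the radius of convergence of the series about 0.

The factor exp(-10*κ) is entire and contributes no finite singular point.
The polynomial part has no poles.
No finite singular points: the Taylor series at 0 converges everywhere.

The radius of convergence is infinite.


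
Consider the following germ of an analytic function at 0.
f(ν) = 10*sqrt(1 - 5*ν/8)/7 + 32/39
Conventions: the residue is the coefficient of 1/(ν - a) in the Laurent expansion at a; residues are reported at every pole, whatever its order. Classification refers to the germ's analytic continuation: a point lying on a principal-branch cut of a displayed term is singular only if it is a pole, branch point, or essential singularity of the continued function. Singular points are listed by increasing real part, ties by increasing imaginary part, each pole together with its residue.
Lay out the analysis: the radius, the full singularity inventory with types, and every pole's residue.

Radius of convergence at 0: 8/5.
At 8/5: an algebraic (square-root) branch point.

Branch term (10/7)*sqrt(1 - ν/(8/5)): its argument vanishes at ν = 8/5, a square-root branch point, modulus 8/5.
The radius of convergence is the smallest modulus among the singular points: 8/5.


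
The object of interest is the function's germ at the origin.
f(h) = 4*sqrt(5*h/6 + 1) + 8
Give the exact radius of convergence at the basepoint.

Branch term (4)*sqrt(1 - h/(-6/5)): its argument vanishes at h = -6/5, a square-root branch point, modulus 6/5.
The radius of convergence is the smallest modulus among the singular points: 6/5.

The radius of convergence is 6/5.


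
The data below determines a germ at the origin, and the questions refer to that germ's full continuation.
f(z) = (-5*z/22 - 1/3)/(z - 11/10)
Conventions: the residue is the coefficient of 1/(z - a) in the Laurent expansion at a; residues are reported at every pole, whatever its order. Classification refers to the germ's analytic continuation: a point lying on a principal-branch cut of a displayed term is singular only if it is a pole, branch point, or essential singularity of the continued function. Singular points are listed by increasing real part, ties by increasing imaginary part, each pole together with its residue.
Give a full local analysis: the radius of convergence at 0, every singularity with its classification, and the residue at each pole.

Denominator factor (z - 11/10): pole of order 1 at 11/10, modulus 11/10.
The radius of convergence is the smallest modulus among the singular points: 11/10.
At the order-1 pole 11/10 set g(z) = (z - (11/10))*f(z) = -5*z/22 - 1/3.
Simple pole: residue = g(a) at a = 11/10, which is -7/12.

Radius of convergence at 0: 11/10.
At 11/10: a pole of order 1; residue -7/12.


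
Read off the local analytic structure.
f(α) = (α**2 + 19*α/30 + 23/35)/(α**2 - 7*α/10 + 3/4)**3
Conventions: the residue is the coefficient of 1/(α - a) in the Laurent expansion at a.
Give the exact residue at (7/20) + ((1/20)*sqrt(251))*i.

The factor α**2 - 7*α/10 + 3/4 splits as (α - a)(α - a') with a = (7/20) + ((1/20)*sqrt(251))*i, a' = (7/20) - ((1/20)*sqrt(251))*i. At the order-3 pole a set g(α) = (α - a)^3*f(α) = [α**2 + 19*α/30 + 23/35] / (α - a')^3.
Order-3 pole: residue = g''(a)/2; g''((7/20) + ((1/20)*sqrt(251))*i) = -((10168000/110692757)*sqrt(251))*i, so the residue is -((5084000/110692757)*sqrt(251))*i.

The residue is -((5084000/110692757)*sqrt(251))*i.


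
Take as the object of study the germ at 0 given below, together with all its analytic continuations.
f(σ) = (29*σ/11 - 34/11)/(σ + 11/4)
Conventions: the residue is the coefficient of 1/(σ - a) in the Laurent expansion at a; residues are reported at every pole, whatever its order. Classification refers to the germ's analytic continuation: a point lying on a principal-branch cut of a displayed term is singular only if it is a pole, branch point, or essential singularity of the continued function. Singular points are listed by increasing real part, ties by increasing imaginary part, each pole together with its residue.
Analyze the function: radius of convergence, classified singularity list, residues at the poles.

Denominator factor (σ + 11/4): pole of order 1 at -11/4, modulus 11/4.
The radius of convergence is the smallest modulus among the singular points: 11/4.
At the order-1 pole -11/4 set g(σ) = (σ - (-11/4))*f(σ) = 29*σ/11 - 34/11.
Simple pole: residue = g(a) at a = -11/4, which is -455/44.

Radius of convergence at 0: 11/4.
At -11/4: a pole of order 1; residue -455/44.
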